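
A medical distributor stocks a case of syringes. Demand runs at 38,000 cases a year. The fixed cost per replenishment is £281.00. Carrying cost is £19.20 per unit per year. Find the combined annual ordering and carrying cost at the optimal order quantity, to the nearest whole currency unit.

TC* ≈ £20,249

Q* = √(2DS/H) = √(2 × 38,000 × 281 / 19.2) ≈ 1054.65.
At the optimum the two cost components are equal, so total cost = 2·(Q*/2)H = Q*·H.
Minimum total = √(2DSH) = √(2 × 38,000 × 281 × 19.2) ≈ 20249.326.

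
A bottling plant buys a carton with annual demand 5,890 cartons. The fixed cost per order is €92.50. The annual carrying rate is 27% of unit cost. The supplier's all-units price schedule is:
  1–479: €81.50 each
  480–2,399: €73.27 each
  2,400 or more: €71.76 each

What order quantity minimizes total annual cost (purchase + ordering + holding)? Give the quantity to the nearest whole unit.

Holding cost per unit per year at price C is H = 0.27·C.
Candidates are each tier's EOQ (if it falls in that tier) and each price-break quantity.
EOQ at €81.50 = 222.5 (feasible in tier 1): TC = 5,890×€81.50 + (5,890/222.5)×92.5 + (222.5/2)×0.27×€81.50 = €484,931.71.
EOQ at €73.27 = 234.7 < 480, so use break Q=480: TC = 5,890×€73.27 + (5,890/480.0)×92.5 + (480.0/2)×0.27×€73.27 = €437,443.25.
EOQ at €71.76 = 237.1 < 2400, so use break Q=2400: TC = 5,890×€71.76 + (5,890/2400.0)×92.5 + (2400.0/2)×0.27×€71.76 = €446,143.65.
Lowest total cost is €437,443.25 at Q = 480.0.

Q* ≈ 480 cartons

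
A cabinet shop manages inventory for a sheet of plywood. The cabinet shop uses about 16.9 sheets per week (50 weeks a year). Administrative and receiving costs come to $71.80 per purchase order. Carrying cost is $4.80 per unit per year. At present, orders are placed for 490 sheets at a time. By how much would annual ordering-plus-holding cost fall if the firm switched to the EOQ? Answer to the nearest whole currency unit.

Annual demand D = 16.9 × 50 = 845.
EOQ = √(2DS/H) = √(2 × 845 × 71.8 / 4.8) ≈ 159.00.
Cost at Q* = (D/Q*)S + (Q*/2)H = √(2DSH) ≈ $763.18.
Cost at Q = 490: (845/490)×71.8 + (490/2)×4.8 = $123.82 + $1,176.00 = $1,299.82.
Excess = $1,299.82 − $763.18 = $536.64.

Extra cost ≈ $537 per year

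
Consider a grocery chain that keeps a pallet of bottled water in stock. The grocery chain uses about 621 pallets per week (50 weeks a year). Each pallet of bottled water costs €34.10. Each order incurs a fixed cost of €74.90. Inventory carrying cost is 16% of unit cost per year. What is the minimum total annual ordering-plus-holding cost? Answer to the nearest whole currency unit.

Annual demand D = 621 × 50 = 31,050.
Holding cost H = 0.16 × €34.10 = €5.4560 per unit per year.
EOQ = √(2DS/H) = √(2 × 31,050 × 74.9 / 5.456) ≈ 923.31.
At Q*, ordering cost (D/Q*)S equals holding cost (Q*/2)H, each = √(DSH/2).
Minimum total = √(2DSH) = √(2 × 31,050 × 74.9 × 5.456) ≈ 5037.602.

TC* ≈ €5,038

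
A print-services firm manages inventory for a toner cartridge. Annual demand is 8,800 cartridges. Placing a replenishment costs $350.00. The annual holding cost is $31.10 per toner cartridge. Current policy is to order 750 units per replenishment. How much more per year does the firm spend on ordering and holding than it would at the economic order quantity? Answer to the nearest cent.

EOQ = √(2DS/H) = √(2 × 8,800 × 350 / 31.1) ≈ 445.05.
Cost at Q* = (D/Q*)S + (Q*/2)H = √(2DSH) ≈ $13,841.10.
Cost at Q = 750: (8,800/750)×350 + (750/2)×31.1 = $4,106.67 + $11,662.50 = $15,769.17.
Excess = $15,769.17 − $13,841.10 = $1,928.07.

Extra cost ≈ $1,928.07 per year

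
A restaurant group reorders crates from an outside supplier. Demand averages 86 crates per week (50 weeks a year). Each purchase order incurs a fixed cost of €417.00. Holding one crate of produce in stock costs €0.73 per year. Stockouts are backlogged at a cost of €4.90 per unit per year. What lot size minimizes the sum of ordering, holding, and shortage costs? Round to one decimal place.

Annual demand D = 86 × 50 = 4,300.
With planned backorders, Q* = √(2DS/H) · √((H+B)/B).
√(2DS/H) = √(2 × 4,300 × 417 / 0.73) = 2216.439.
√((H+B)/B) = √((0.73+4.9)/4.9) = 1.0719.
Q* ≈ 2375.812.

Q* ≈ 2,375.8 crates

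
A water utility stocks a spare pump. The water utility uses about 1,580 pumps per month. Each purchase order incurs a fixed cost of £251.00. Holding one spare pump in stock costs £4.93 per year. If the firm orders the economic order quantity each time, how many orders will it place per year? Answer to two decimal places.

Annual demand D = 1,580 × 12 = 18,960.
EOQ = √(2DS/H) = √(2 × 18,960 × 251 / 4.93) ≈ 1389.46.
Orders per year = D / Q* = 18,960 / 1389.46 ≈ 13.646.

N ≈ 13.65 orders per year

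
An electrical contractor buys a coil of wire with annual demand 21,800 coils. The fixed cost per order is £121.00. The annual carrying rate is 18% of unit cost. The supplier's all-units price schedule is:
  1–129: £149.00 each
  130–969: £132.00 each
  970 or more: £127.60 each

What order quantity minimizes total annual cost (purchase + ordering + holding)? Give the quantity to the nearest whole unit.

Holding cost per unit per year at price C is H = 0.18·C.
Evaluate total cost at each tier's feasible EOQ or, if the EOQ is below the tier, at the tier's minimum quantity.
Tier 1 (£149.00): EOQ = 443.5 exceeds tier's upper bound 129, so this tier is dominated.
EOQ at £132.00 = 471.2 (feasible in tier 2): TC = 21,800×£132.00 + (21,800/471.2)×121 + (471.2/2)×0.18×£132.00 = £2,888,795.90.
EOQ at £127.60 = 479.3 < 970, so use break Q=970: TC = 21,800×£127.60 + (21,800/970.0)×121 + (970.0/2)×0.18×£127.60 = £2,795,538.86.
Lowest total cost is £2,795,538.86 at Q = 970.0.

Q* ≈ 970 coils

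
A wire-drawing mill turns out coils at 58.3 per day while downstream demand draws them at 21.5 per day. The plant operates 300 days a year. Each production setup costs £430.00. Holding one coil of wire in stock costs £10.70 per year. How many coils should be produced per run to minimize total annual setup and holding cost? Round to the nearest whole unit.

Annual demand D = 21.5 × 300 = 6,450.
Production build-up factor (1 − d/p) = 1 − 21.5/58.3 = 0.6312.
Q* = √(2DS / (H(1 − d/p))) = √(2 × 6,450 × 430 / (10.7 × 0.6312)).
= √(5,547,000 / 6.754) ≈ 906.249.

Q* ≈ 906 coils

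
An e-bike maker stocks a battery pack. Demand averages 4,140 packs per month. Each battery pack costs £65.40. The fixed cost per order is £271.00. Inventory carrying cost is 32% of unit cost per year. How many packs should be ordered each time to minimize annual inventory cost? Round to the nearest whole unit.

Annual demand D = 4,140 × 12 = 49,680.
Holding cost H = 0.32 × £65.40 = £20.9280 per unit per year.
EOQ = √(2DS / H) = √(2 × 49,680 × 271 / 20.928).
= √(26,926,560 / 20.928) = √1,286,628.4404 ≈ 1134.296.

Q* ≈ 1,134 packs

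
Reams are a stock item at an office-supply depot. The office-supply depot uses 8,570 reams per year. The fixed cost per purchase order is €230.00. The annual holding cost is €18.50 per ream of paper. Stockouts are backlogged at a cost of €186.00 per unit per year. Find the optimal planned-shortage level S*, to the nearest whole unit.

S* ≈ 44 reams

With planned backorders, Q* = √(2DS/H) · √((H+B)/B).
√(2DS/H) = √(2 × 8,570 × 230 / 18.5) = 461.619.
√((H+B)/B) = √((18.5+186)/186) = 1.0486.
Q* ≈ 484.032.
S* = Q* · H/(H+B) = 484.032 × 18.5/204.5 ≈ 43.788.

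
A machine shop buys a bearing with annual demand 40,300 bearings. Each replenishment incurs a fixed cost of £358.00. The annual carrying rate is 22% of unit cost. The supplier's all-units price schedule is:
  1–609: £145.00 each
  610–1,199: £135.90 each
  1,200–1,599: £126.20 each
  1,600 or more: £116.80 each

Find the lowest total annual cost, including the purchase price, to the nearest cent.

TC* ≈ £4,736,613.92

Holding cost per unit per year at price C is H = 0.22·C.
Candidates are each tier's EOQ (if it falls in that tier) and each price-break quantity.
Tier 1 (£145.00): EOQ = 951.1 exceeds tier's upper bound 609, so this tier is dominated.
EOQ at £135.90 = 982.4 (feasible in tier 2): TC = 40,300×£135.90 + (40,300/982.4)×358 + (982.4/2)×0.22×£135.90 = £5,506,141.77.
EOQ at £126.20 = 1019.5 < 1200, so use break Q=1200: TC = 40,300×£126.20 + (40,300/1200.0)×358 + (1200.0/2)×0.22×£126.20 = £5,114,541.23.
EOQ at £116.80 = 1059.7 < 1600, so use break Q=1600: TC = 40,300×£116.80 + (40,300/1600.0)×358 + (1600.0/2)×0.22×£116.80 = £4,736,613.92.
Lowest total cost among the candidates is at Q = 1600.0.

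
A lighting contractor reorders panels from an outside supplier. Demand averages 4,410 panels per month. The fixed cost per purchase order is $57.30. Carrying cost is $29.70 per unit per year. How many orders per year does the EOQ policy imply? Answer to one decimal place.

N ≈ 117.1 orders per year

Annual demand D = 4,410 × 12 = 52,920.
Q* = √(2DS/H) = √(2 × 52,920 × 57.3 / 29.7) ≈ 451.88.
Orders per year = D / Q* = 52,920 / 451.88 ≈ 117.110.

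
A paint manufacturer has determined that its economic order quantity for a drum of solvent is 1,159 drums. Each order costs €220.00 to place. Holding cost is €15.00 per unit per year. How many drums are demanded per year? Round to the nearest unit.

D ≈ 45,794 drums per year

Squaring Q* = √(2DS/H) gives Q*² = 2DS/H.
From Q* = √(2DS/H): D = Q*²H / (2S) = 1,159² × 15 / (2 × 220) = 45793.670.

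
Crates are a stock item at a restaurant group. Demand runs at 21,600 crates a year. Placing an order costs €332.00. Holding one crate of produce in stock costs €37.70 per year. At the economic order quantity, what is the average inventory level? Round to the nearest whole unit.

Average inventory ≈ 308 crates

EOQ = √(2DS/H) = √(2 × 21,600 × 332 / 37.7) ≈ 616.79.
Average inventory = Q*/2 ≈ 616.79 / 2 = 308.397.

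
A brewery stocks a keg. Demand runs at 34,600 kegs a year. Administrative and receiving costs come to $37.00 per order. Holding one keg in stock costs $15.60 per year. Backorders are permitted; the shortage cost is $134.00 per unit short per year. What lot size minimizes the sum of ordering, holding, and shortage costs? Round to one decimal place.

With planned backorders, Q* = √(2DS/H) · √((H+B)/B).
√(2DS/H) = √(2 × 34,600 × 37 / 15.6) = 405.127.
√((H+B)/B) = √((15.6+134)/134) = 1.0566.
Q* ≈ 428.060.

Q* ≈ 428.1 kegs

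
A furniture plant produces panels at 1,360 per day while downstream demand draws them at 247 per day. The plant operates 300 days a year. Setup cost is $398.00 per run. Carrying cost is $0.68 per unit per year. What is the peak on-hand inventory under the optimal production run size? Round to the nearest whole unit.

I_max ≈ 8,425 panels

Annual demand D = 247 × 300 = 74,100.
Production build-up factor (1 − d/p) = 1 − 247/1,360 = 0.8184.
Q* = √(2DS / (H(1 − d/p))) = √(2 × 74,100 × 398 / (0.68 × 0.8184)).
= √(58,983,600 / 0.5565) ≈ 10295.159.
Maximum inventory = Q*(1 − d/p) = 10295.159 × 0.8184 ≈ 8425.376.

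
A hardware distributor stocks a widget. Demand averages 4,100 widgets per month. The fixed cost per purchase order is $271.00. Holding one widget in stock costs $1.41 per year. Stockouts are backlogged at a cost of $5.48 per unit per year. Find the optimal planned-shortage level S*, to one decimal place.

S* ≈ 997.9 widgets

Annual demand D = 4,100 × 12 = 49,200.
With planned backorders, Q* = √(2DS/H) · √((H+B)/B).
√(2DS/H) = √(2 × 49,200 × 271 / 1.41) = 4348.832.
√((H+B)/B) = √((1.41+5.48)/5.48) = 1.1213.
Q* ≈ 4876.317.
S* = Q* · H/(H+B) = 4876.317 × 1.41/6.89 ≈ 997.911.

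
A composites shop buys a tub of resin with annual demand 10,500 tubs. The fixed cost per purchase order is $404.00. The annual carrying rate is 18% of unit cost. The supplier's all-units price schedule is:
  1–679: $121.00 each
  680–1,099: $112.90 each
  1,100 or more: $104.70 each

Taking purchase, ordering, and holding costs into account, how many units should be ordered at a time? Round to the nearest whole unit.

Holding cost per unit per year at price C is H = 0.18·C.
Evaluate total cost at each tier's feasible EOQ or, if the EOQ is below the tier, at the tier's minimum quantity.
EOQ at $121.00 = 624.1 (feasible in tier 1): TC = 10,500×$121.00 + (10,500/624.1)×404 + (624.1/2)×0.18×$121.00 = $1,284,093.44.
EOQ at $112.90 = 646.1 < 680, so use break Q=680: TC = 10,500×$112.90 + (10,500/680.0)×404 + (680.0/2)×0.18×$112.90 = $1,198,597.72.
EOQ at $104.70 = 671.0 < 1100, so use break Q=1100: TC = 10,500×$104.70 + (10,500/1100.0)×404 + (1100.0/2)×0.18×$104.70 = $1,113,571.66.
Lowest total cost is $1,113,571.66 at Q = 1100.0.

Q* ≈ 1,100 tubs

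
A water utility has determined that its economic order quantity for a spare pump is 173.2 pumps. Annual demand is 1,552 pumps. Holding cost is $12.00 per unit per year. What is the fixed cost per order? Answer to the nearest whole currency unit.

Squaring Q* = √(2DS/H) gives Q*² = 2DS/H.
From Q* = √(2DS/H): S = Q*²H / (2D) = 173.2² × 12 / (2 × 1,552) = 115.9726.

S ≈ $116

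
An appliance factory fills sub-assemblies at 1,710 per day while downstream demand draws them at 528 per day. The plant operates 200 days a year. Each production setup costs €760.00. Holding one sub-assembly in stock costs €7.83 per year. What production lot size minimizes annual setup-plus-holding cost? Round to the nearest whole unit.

Annual demand D = 528 × 200 = 105,600.
Production build-up factor (1 − d/p) = 1 − 528/1,710 = 0.6912.
Q* = √(2DS / (H(1 − d/p))) = √(2 × 105,600 × 760 / (7.83 × 0.6912)).
= √(160,512,000 / 5.4123) ≈ 5445.806.

Q* ≈ 5,446 sub-assemblies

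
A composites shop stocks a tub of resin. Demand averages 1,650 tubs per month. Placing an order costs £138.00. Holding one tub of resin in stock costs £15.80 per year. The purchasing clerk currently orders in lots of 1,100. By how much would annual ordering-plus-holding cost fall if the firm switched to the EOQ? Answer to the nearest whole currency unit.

Extra cost ≈ £1,882 per year

Annual demand D = 1,650 × 12 = 19,800.
EOQ = √(2DS/H) = √(2 × 19,800 × 138 / 15.8) ≈ 588.11.
Cost at Q* = (D/Q*)S + (Q*/2)H = √(2DSH) ≈ £9,292.14.
Cost at Q = 1,100: (19,800/1,100)×138 + (1,100/2)×15.8 = £2,484.00 + £8,690.00 = £11,174.00.
Excess = £11,174.00 − £9,292.14 = £1,881.86.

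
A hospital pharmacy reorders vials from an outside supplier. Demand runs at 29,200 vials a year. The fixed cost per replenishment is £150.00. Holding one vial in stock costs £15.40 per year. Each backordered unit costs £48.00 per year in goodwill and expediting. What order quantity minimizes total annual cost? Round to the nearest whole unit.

With planned backorders, Q* = √(2DS/H) · √((H+B)/B).
√(2DS/H) = √(2 × 29,200 × 150 / 15.4) = 754.209.
√((H+B)/B) = √((15.4+48)/48) = 1.1493.
Q* ≈ 866.794.

Q* ≈ 867 vials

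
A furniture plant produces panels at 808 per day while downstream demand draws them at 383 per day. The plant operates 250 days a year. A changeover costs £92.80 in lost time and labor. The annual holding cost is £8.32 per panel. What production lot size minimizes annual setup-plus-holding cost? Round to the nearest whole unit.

Annual demand D = 383 × 250 = 95,750.
Production build-up factor (1 − d/p) = 1 − 383/808 = 0.5260.
Q* = √(2DS / (H(1 − d/p))) = √(2 × 95,750 × 92.8 / (8.32 × 0.5260)).
= √(17,771,200 / 4.3762) ≈ 2015.153.

Q* ≈ 2,015 panels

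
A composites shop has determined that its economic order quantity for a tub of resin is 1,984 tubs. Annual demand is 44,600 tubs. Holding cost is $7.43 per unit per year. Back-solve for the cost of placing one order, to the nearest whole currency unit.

S ≈ $328

Squaring Q* = √(2DS/H) gives Q*² = 2DS/H.
From Q* = √(2DS/H): S = Q*²H / (2D) = 1,984² × 7.43 / (2 × 44,600) = 327.8742.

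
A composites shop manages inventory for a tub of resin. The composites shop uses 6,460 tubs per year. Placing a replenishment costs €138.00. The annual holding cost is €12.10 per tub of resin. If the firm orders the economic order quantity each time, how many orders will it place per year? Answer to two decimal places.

The optimal lot size = √(2DS/H) = √(2 × 6,460 × 138 / 12.1) ≈ 383.86.
Orders per year = D / Q* = 6,460 / 383.86 ≈ 16.829.

N ≈ 16.83 orders per year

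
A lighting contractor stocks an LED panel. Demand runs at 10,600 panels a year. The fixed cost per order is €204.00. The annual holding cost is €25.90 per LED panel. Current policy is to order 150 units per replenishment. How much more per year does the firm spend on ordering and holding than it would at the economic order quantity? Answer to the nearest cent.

Extra cost ≈ €5,774.91 per year

EOQ = √(2DS/H) = √(2 × 10,600 × 204 / 25.9) ≈ 408.63.
Cost at Q* = (D/Q*)S + (Q*/2)H = √(2DSH) ≈ €10,583.59.
Cost at Q = 150: (10,600/150)×204 + (150/2)×25.9 = €14,416.00 + €1,942.50 = €16,358.50.
Excess = €16,358.50 − €10,583.59 = €5,774.91.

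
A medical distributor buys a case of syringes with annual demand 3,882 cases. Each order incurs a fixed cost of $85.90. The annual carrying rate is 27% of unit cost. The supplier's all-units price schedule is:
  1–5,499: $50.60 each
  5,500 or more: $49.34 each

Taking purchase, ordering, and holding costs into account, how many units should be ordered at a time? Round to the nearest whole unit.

Holding cost per unit per year at price C is H = 0.27·C.
For each price level, check whether its EOQ is feasible; otherwise the best quantity at that price is the breakpoint.
EOQ at $50.60 = 220.9 (feasible in tier 1): TC = 3,882×$50.60 + (3,882/220.9)×85.9 + (220.9/2)×0.27×$50.60 = $199,447.74.
EOQ at $49.34 = 223.7 < 5500, so use break Q=5500: TC = 3,882×$49.34 + (3,882/5500.0)×85.9 + (5500.0/2)×0.27×$49.34 = $228,233.46.
Lowest total cost is $199,447.74 at Q = 220.9.

Q* ≈ 221 cases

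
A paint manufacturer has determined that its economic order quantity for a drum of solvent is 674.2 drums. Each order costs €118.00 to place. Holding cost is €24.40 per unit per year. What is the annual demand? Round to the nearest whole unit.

D ≈ 46,995 drums per year

The basic EOQ model gives Q* = √(2DS/H); rearrange for the unknown.
From Q* = √(2DS/H): D = Q*²H / (2S) = 674.2² × 24.4 / (2 × 118) = 46995.397.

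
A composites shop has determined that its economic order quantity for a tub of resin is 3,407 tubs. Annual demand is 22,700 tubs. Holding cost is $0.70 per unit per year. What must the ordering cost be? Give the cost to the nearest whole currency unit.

Squaring Q* = √(2DS/H) gives Q*² = 2DS/H.
From Q* = √(2DS/H): S = Q*²H / (2D) = 3,407² × 0.7 / (2 × 22,700) = 178.9726.

S ≈ $179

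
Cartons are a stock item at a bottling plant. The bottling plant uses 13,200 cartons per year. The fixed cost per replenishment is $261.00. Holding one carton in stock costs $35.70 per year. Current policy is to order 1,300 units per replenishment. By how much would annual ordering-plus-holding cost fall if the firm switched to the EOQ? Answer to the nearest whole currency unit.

EOQ = √(2DS/H) = √(2 × 13,200 × 261 / 35.7) ≈ 439.33.
Cost at Q* = (D/Q*)S + (Q*/2)H = √(2DSH) ≈ $15,683.98.
Cost at Q = 1,300: (13,200/1,300)×261 + (1,300/2)×35.7 = $2,650.15 + $23,205.00 = $25,855.15.
Excess = $25,855.15 − $15,683.98 = $10,171.17.

Extra cost ≈ $10,171 per year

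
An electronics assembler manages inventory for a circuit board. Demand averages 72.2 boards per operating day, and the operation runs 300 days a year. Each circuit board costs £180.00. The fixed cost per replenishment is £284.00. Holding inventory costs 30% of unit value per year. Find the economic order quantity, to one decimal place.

Annual demand D = 72.2 × 300 = 21,660.
Holding cost H = 0.30 × £180.00 = £54.0000 per unit per year.
EOQ = √(2DS / H) = √(2 × 21,660 × 284 / 54).
= √(12,302,880 / 54) = √227,831.1111 ≈ 477.317.

Q* ≈ 477.3 boards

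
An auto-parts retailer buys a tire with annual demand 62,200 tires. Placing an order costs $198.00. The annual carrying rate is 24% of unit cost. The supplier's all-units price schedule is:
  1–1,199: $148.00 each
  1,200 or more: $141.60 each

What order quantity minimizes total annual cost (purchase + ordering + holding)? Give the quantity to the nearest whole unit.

Holding cost per unit per year at price C is H = 0.24·C.
Candidates are each tier's EOQ (if it falls in that tier) and each price-break quantity.
EOQ at $148.00 = 832.7 (feasible in tier 1): TC = 62,200×$148.00 + (62,200/832.7)×198 + (832.7/2)×0.24×$148.00 = $9,235,178.71.
EOQ at $141.60 = 851.3 < 1200, so use break Q=1200: TC = 62,200×$141.60 + (62,200/1200.0)×198 + (1200.0/2)×0.24×$141.60 = $8,838,173.40.
Lowest total cost is $8,838,173.40 at Q = 1200.0.

Q* ≈ 1,200 tires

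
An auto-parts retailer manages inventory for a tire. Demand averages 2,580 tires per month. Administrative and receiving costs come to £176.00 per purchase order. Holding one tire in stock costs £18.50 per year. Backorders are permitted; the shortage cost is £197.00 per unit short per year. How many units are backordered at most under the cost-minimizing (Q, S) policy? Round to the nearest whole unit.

Annual demand D = 2,580 × 12 = 30,960.
With planned backorders, Q* = √(2DS/H) · √((H+B)/B).
√(2DS/H) = √(2 × 30,960 × 176 / 18.5) = 767.513.
√((H+B)/B) = √((18.5+197)/197) = 1.0459.
Q* ≈ 802.743.
S* = Q* · H/(H+B) = 802.743 × 18.5/215.5 ≈ 68.913.

S* ≈ 69 tires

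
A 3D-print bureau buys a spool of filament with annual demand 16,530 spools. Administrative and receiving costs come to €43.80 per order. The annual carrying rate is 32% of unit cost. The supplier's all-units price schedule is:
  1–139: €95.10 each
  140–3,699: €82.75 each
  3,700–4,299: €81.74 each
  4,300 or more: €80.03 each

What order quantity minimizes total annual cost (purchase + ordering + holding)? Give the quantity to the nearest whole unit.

Holding cost per unit per year at price C is H = 0.32·C.
Candidates are each tier's EOQ (if it falls in that tier) and each price-break quantity.
Tier 1 (€95.10): EOQ = 218.1 exceeds tier's upper bound 139, so this tier is dominated.
EOQ at €82.75 = 233.8 (feasible in tier 2): TC = 16,530×€82.75 + (16,530/233.8)×43.8 + (233.8/2)×0.32×€82.75 = €1,374,049.74.
EOQ at €81.74 = 235.3 < 3700, so use break Q=3700: TC = 16,530×€81.74 + (16,530/3700.0)×43.8 + (3700.0/2)×0.32×€81.74 = €1,399,747.96.
EOQ at €80.03 = 237.8 < 4300, so use break Q=4300: TC = 16,530×€80.03 + (16,530/4300.0)×43.8 + (4300.0/2)×0.32×€80.03 = €1,378,124.92.
Lowest total cost is €1,374,049.74 at Q = 233.8.

Q* ≈ 234 spools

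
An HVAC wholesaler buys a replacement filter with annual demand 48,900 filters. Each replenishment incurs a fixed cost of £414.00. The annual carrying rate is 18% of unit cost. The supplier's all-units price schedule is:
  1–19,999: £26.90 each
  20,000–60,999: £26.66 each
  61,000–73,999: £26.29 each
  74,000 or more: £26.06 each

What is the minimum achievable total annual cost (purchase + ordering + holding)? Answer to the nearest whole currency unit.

TC* ≈ £1,329,412

Holding cost per unit per year at price C is H = 0.18·C.
For each price level, check whether its EOQ is feasible; otherwise the best quantity at that price is the breakpoint.
EOQ at £26.90 = 2891.7 (feasible in tier 1): TC = 48,900×£26.90 + (48,900/2891.7)×414 + (2891.7/2)×0.18×£26.90 = £1,329,411.74.
EOQ at £26.66 = 2904.7 < 20000, so use break Q=20000: TC = 48,900×£26.66 + (48,900/20000.0)×414 + (20000.0/2)×0.18×£26.66 = £1,352,674.23.
EOQ at £26.29 = 2925.1 < 61000, so use break Q=61000: TC = 48,900×£26.29 + (48,900/61000.0)×414 + (61000.0/2)×0.18×£26.29 = £1,430,244.98.
EOQ at £26.06 = 2938.0 < 74000, so use break Q=74000: TC = 48,900×£26.06 + (48,900/74000.0)×414 + (74000.0/2)×0.18×£26.06 = £1,448,167.18.
Lowest total cost among the candidates is at Q = 2891.7.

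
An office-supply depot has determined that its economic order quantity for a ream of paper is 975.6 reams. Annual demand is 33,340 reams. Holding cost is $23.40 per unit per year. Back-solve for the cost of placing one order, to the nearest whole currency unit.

S ≈ $334

Invert the EOQ relation Q*² = 2DS/H.
From Q* = √(2DS/H): S = Q*²H / (2D) = 975.6² × 23.4 / (2 × 33,340) = 334.0134.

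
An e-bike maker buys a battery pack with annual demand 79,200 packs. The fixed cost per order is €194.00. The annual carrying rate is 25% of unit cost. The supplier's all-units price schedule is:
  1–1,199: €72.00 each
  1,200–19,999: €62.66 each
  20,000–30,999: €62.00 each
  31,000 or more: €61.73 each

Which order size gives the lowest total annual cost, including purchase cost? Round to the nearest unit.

Q* ≈ 1,401 packs

Holding cost per unit per year at price C is H = 0.25·C.
Evaluate total cost at each tier's feasible EOQ or, if the EOQ is below the tier, at the tier's minimum quantity.
Tier 1 (€72.00): EOQ = 1306.6 exceeds tier's upper bound 1199, so this tier is dominated.
EOQ at €62.66 = 1400.6 (feasible in tier 2): TC = 79,200×€62.66 + (79,200/1400.6)×194 + (1400.6/2)×0.25×€62.66 = €4,984,612.36.
EOQ at €62.00 = 1408.0 < 20000, so use break Q=20000: TC = 79,200×€62.00 + (79,200/20000.0)×194 + (20000.0/2)×0.25×€62.00 = €5,066,168.24.
EOQ at €61.73 = 1411.1 < 31000, so use break Q=31000: TC = 79,200×€61.73 + (79,200/31000.0)×194 + (31000.0/2)×0.25×€61.73 = €5,128,715.39.
Lowest total cost is €4,984,612.36 at Q = 1400.6.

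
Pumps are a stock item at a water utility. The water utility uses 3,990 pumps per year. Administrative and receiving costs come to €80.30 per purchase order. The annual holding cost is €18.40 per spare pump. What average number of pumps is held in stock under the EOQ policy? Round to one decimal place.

EOQ = √(2DS/H) = √(2 × 3,990 × 80.3 / 18.4) ≈ 186.62.
Average inventory = Q*/2 ≈ 186.62 / 2 = 93.308.

Average inventory ≈ 93.3 pumps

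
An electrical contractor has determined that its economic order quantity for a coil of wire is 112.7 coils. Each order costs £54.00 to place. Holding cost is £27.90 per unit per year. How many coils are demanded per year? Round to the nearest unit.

The basic EOQ model gives Q* = √(2DS/H); rearrange for the unknown.
From Q* = √(2DS/H): D = Q*²H / (2S) = 112.7² × 27.9 / (2 × 54) = 3281.167.

D ≈ 3,281 coils per year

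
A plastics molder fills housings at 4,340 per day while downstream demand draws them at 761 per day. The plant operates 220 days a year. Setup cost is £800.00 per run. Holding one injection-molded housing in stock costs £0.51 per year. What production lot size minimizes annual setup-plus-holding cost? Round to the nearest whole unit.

Q* ≈ 25,237 housings

Annual demand D = 761 × 220 = 167,420.
Production build-up factor (1 − d/p) = 1 − 761/4,340 = 0.8247.
Q* = √(2DS / (H(1 − d/p))) = √(2 × 167,420 × 800 / (0.51 × 0.8247)).
= √(267,872,000 / 0.4206) ≈ 25237.282.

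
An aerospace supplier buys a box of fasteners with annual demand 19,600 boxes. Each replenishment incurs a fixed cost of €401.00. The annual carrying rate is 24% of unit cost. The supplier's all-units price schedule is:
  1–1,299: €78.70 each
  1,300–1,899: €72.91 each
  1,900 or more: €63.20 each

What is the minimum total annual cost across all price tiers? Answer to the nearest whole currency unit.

Holding cost per unit per year at price C is H = 0.24·C.
For each price level, check whether its EOQ is feasible; otherwise the best quantity at that price is the breakpoint.
EOQ at €78.70 = 912.3 (feasible in tier 1): TC = 19,600×€78.70 + (19,600/912.3)×401 + (912.3/2)×0.24×€78.70 = €1,559,750.91.
EOQ at €72.91 = 947.8 < 1300, so use break Q=1300: TC = 19,600×€72.91 + (19,600/1300.0)×401 + (1300.0/2)×0.24×€72.91 = €1,446,455.81.
EOQ at €63.20 = 1018.0 < 1900, so use break Q=1900: TC = 19,600×€63.20 + (19,600/1900.0)×401 + (1900.0/2)×0.24×€63.20 = €1,257,266.23.
Lowest total cost among the candidates is at Q = 1900.0.

TC* ≈ €1,257,266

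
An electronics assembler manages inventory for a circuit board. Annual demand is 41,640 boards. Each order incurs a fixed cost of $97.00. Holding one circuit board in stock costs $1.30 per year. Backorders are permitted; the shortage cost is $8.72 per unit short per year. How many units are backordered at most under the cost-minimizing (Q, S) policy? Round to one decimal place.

With planned backorders, Q* = √(2DS/H) · √((H+B)/B).
√(2DS/H) = √(2 × 41,640 × 97 / 1.3) = 2492.783.
√((H+B)/B) = √((1.3+8.72)/8.72) = 1.0720.
Q* ≈ 2672.146.
S* = Q* · H/(H+B) = 2672.146 × 1.3/10.02 ≈ 346.686.

S* ≈ 346.7 boards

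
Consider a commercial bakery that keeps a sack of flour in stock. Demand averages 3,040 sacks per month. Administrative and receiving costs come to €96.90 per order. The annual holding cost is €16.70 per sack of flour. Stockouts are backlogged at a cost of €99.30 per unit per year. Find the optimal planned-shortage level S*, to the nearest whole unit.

S* ≈ 101 sacks

Annual demand D = 3,040 × 12 = 36,480.
With planned backorders, Q* = √(2DS/H) · √((H+B)/B).
√(2DS/H) = √(2 × 36,480 × 96.9 / 16.7) = 650.648.
√((H+B)/B) = √((16.7+99.3)/99.3) = 1.0808.
Q* ≈ 703.235.
S* = Q* · H/(H+B) = 703.235 × 16.7/116 ≈ 101.242.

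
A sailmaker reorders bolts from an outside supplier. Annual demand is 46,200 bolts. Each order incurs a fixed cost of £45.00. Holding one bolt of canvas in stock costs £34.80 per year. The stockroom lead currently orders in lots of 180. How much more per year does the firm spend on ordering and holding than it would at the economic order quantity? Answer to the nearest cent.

Extra cost ≈ £2,652.94 per year

EOQ = √(2DS/H) = √(2 × 46,200 × 45 / 34.8) ≈ 345.66.
Cost at Q* = (D/Q*)S + (Q*/2)H = √(2DSH) ≈ £12,029.06.
Cost at Q = 180: (46,200/180)×45 + (180/2)×34.8 = £11,550.00 + £3,132.00 = £14,682.00.
Excess = £14,682.00 − £12,029.06 = £2,652.94.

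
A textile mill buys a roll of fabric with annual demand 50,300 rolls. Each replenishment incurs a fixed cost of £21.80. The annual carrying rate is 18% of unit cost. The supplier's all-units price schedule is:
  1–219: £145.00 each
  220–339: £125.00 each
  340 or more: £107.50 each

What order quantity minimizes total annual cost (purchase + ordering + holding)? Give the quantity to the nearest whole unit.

Q* ≈ 340 rolls

Holding cost per unit per year at price C is H = 0.18·C.
Evaluate total cost at each tier's feasible EOQ or, if the EOQ is below the tier, at the tier's minimum quantity.
Tier 1 (£145.00): EOQ = 289.9 exceeds tier's upper bound 219, so this tier is dominated.
EOQ at £125.00 = 312.2 (feasible in tier 2): TC = 50,300×£125.00 + (50,300/312.2)×21.8 + (312.2/2)×0.18×£125.00 = £6,294,524.55.
EOQ at £107.50 = 336.7 < 340, so use break Q=340: TC = 50,300×£107.50 + (50,300/340.0)×21.8 + (340.0/2)×0.18×£107.50 = £5,413,764.62.
Lowest total cost is £5,413,764.62 at Q = 340.0.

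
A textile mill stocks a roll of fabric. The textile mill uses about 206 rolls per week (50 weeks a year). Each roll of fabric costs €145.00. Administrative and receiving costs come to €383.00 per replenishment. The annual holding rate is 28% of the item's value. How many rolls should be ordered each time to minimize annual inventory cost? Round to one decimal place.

Annual demand D = 206 × 50 = 10,300.
Holding cost H = 0.28 × €145.00 = €40.6000 per unit per year.
EOQ = √(2DS / H) = √(2 × 10,300 × 383 / 40.6).
= √(7,889,800 / 40.6) = √194,330.0493 ≈ 440.829.

Q* ≈ 440.8 rolls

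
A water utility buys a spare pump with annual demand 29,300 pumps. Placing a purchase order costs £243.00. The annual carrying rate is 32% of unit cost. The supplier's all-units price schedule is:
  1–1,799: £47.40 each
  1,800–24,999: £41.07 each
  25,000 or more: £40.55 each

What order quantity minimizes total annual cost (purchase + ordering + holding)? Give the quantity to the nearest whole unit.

Q* ≈ 1,800 pumps

Holding cost per unit per year at price C is H = 0.32·C.
Evaluate total cost at each tier's feasible EOQ or, if the EOQ is below the tier, at the tier's minimum quantity.
EOQ at £47.40 = 968.9 (feasible in tier 1): TC = 29,300×£47.40 + (29,300/968.9)×243 + (968.9/2)×0.32×£47.40 = £1,403,516.57.
EOQ at £41.07 = 1040.9 < 1800, so use break Q=1800: TC = 29,300×£41.07 + (29,300/1800.0)×243 + (1800.0/2)×0.32×£41.07 = £1,219,134.66.
EOQ at £40.55 = 1047.6 < 25000, so use break Q=25000: TC = 29,300×£40.55 + (29,300/25000.0)×243 + (25000.0/2)×0.32×£40.55 = £1,350,599.80.
Lowest total cost is £1,219,134.66 at Q = 1800.0.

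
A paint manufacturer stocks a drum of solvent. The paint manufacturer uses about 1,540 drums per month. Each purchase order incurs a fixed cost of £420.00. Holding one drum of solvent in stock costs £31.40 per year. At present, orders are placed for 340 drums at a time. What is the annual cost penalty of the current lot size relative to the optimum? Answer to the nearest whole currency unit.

Annual demand D = 1,540 × 12 = 18,480.
EOQ = √(2DS/H) = √(2 × 18,480 × 420 / 31.4) ≈ 703.11.
Cost at Q* = (D/Q*)S + (Q*/2)H = √(2DSH) ≈ £22,077.78.
Cost at Q = 340: (18,480/340)×420 + (340/2)×31.4 = £22,828.24 + £5,338.00 = £28,166.24.
Excess = £28,166.24 − £22,077.78 = £6,088.45.

Extra cost ≈ £6,088 per year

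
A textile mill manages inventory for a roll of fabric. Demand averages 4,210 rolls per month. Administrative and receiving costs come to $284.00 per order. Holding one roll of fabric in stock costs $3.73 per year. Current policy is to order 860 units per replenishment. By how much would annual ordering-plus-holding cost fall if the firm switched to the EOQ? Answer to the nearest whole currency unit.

Extra cost ≈ $7,942 per year

Annual demand D = 4,210 × 12 = 50,520.
EOQ = √(2DS/H) = √(2 × 50,520 × 284 / 3.73) ≈ 2773.65.
Cost at Q* = (D/Q*)S + (Q*/2)H = √(2DSH) ≈ $10,345.71.
Cost at Q = 860: (50,520/860)×284 + (860/2)×3.73 = $16,683.35 + $1,603.90 = $18,287.25.
Excess = $18,287.25 − $10,345.71 = $7,941.54.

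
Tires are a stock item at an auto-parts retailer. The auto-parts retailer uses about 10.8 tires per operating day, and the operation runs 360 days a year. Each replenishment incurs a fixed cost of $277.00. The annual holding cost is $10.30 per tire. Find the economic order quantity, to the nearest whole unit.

Q* ≈ 457 tires

Annual demand D = 10.8 × 360 = 3,888.
EOQ = √(2DS / H) = √(2 × 3,888 × 277 / 10.3).
= √(2,153,952 / 10.3) = √209,121.5534 ≈ 457.298.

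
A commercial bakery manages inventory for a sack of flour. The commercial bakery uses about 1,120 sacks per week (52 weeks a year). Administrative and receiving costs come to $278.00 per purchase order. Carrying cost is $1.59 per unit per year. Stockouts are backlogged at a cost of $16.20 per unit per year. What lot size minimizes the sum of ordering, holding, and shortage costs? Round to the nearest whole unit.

Q* ≈ 4,729 sacks

Annual demand D = 1,120 × 52 = 58,240.
With planned backorders, Q* = √(2DS/H) · √((H+B)/B).
√(2DS/H) = √(2 × 58,240 × 278 / 1.59) = 4512.836.
√((H+B)/B) = √((1.59+16.2)/16.2) = 1.0479.
Q* ≈ 4729.116.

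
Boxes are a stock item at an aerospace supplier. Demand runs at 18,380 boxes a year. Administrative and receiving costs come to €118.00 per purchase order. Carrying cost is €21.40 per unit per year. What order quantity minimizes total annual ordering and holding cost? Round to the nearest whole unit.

EOQ = √(2DS / H) = √(2 × 18,380 × 118 / 21.4).
= √(4,337,680 / 21.4) = √202,695.3271 ≈ 450.217.

Q* ≈ 450 boxes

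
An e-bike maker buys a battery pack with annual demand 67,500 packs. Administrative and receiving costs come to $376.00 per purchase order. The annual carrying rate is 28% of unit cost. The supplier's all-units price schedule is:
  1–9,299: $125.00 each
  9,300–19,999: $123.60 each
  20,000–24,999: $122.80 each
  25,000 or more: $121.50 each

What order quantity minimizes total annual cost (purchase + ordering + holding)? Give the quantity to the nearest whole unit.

Q* ≈ 1,204 packs

Holding cost per unit per year at price C is H = 0.28·C.
For each price level, check whether its EOQ is feasible; otherwise the best quantity at that price is the breakpoint.
EOQ at $125.00 = 1204.3 (feasible in tier 1): TC = 67,500×$125.00 + (67,500/1204.3)×376 + (1204.3/2)×0.28×$125.00 = $8,479,649.73.
EOQ at $123.60 = 1211.1 < 9300, so use break Q=9300: TC = 67,500×$123.60 + (67,500/9300.0)×376 + (9300.0/2)×0.28×$123.60 = $8,506,656.23.
EOQ at $122.80 = 1215.0 < 20000, so use break Q=20000: TC = 67,500×$122.80 + (67,500/20000.0)×376 + (20000.0/2)×0.28×$122.80 = $8,634,109.00.
EOQ at $121.50 = 1221.5 < 25000, so use break Q=25000: TC = 67,500×$121.50 + (67,500/25000.0)×376 + (25000.0/2)×0.28×$121.50 = $8,627,515.20.
Lowest total cost is $8,479,649.73 at Q = 1204.3.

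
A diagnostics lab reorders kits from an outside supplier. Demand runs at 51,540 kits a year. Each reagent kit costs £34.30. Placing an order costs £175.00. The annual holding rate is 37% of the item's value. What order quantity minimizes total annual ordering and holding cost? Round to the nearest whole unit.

Q* ≈ 1,192 kits

Holding cost H = 0.37 × £34.30 = £12.6910 per unit per year.
EOQ = √(2DS / H) = √(2 × 51,540 × 175 / 12.691).
= √(18,039,000 / 12.691) = √1,421,400.9928 ≈ 1192.225.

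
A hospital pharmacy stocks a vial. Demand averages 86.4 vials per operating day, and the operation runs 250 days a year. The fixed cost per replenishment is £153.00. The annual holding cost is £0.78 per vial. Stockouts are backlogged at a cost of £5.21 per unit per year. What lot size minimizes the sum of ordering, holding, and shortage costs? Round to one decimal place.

Annual demand D = 86.4 × 250 = 21,600.
With planned backorders, Q* = √(2DS/H) · √((H+B)/B).
√(2DS/H) = √(2 × 21,600 × 153 / 0.78) = 2910.987.
√((H+B)/B) = √((0.78+5.21)/5.21) = 1.0722.
Q* ≈ 3121.295.

Q* ≈ 3,121.3 vials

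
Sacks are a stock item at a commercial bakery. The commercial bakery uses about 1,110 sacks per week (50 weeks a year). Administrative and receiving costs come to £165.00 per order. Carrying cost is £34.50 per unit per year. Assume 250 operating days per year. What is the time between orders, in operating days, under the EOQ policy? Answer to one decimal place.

T ≈ 3.3 days

Annual demand D = 1,110 × 50 = 55,500.
Q* = √(2DS/H) = √(2 × 55,500 × 165 / 34.5) ≈ 728.61.
Cycle time = Q*/D × 250 = 728.61 / 55,500 × 250 ≈ 3.282 days.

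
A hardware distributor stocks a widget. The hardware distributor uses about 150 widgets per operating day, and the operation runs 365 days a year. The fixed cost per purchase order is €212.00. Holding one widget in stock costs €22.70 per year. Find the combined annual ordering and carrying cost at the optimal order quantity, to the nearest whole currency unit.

Annual demand D = 150 × 365 = 54,750.
EOQ = √(2DS/H) = √(2 × 54,750 × 212 / 22.7) ≈ 1011.26.
At the optimum the two cost components are equal, so total cost = 2·(Q*/2)H = Q*·H.
Minimum total = √(2DSH) = √(2 × 54,750 × 212 × 22.7) ≈ 22955.561.

TC* ≈ €22,956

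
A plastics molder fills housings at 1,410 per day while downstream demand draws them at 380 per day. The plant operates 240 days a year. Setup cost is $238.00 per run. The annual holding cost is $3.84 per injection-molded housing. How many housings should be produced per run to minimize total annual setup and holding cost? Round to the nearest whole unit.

Q* ≈ 3,934 housings

Annual demand D = 380 × 240 = 91,200.
Production build-up factor (1 − d/p) = 1 − 380/1,410 = 0.7305.
Q* = √(2DS / (H(1 − d/p))) = √(2 × 91,200 × 238 / (3.84 × 0.7305)).
= √(43,411,200 / 2.8051) ≈ 3933.926.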